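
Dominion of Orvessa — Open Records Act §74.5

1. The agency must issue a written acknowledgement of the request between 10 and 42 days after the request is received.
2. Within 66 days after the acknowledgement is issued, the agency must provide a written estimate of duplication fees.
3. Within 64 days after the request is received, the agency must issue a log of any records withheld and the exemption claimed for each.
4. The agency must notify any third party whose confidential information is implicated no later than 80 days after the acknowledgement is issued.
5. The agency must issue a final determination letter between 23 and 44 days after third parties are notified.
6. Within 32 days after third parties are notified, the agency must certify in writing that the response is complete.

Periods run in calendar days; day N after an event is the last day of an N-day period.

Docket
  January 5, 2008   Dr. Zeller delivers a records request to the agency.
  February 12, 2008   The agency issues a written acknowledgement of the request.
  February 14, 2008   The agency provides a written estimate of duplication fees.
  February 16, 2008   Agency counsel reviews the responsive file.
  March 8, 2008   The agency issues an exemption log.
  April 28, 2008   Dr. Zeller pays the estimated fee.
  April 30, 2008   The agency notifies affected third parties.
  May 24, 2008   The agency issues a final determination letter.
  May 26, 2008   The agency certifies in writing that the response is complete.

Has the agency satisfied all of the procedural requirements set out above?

Step 1: the window is 10–42 days after January 5, 2008 (when the request is received), so January 15, 2008 through February 16, 2008; February 12, 2008 falls inside that range.
Step 2: 66 days after February 12, 2008 (when the acknowledgement is issued) is April 18, 2008; February 14, 2008 is within that limit.
Step 3: 64 days after January 5, 2008 (when the request is received) is March 9, 2008; done March 8, 2008 — timely.
Step 4: 80 days after February 12, 2008 (when the acknowledgement is issued) is May 2, 2008; done April 30, 2008 — timely.
Step 5: the window is 23–44 days after April 30, 2008 (when third parties are notified), so May 23, 2008 through June 13, 2008; done May 24, 2008, which is between those dates.
Step 6: 32 days after April 30, 2008 (when third parties are notified) is June 1, 2008; completed May 26, 2008, before the deadline.

Yes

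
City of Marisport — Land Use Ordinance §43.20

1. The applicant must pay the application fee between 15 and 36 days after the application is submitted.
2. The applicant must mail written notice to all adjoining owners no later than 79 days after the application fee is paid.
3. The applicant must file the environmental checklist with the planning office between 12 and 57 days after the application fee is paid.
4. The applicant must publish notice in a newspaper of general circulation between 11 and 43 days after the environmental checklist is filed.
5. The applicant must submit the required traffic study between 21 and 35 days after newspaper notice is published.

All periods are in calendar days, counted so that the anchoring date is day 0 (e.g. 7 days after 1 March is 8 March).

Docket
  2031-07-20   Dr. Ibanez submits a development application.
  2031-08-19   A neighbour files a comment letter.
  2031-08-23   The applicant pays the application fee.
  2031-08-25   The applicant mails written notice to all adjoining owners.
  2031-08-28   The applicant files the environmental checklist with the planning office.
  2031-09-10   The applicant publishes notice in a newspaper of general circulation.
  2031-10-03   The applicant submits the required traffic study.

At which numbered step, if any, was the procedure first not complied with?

Step 3

Step 1: the window is 15–36 days after 2031-07-20 (when the application is submitted), so 2031-08-04 through 2031-08-25; done 2031-08-23, which is between those dates.
Step 2: 79 days after 2031-08-23 (when the application fee is paid) is 2031-11-10; done 2031-08-25 — timely.
Step 3: the window is 12–57 days after 2031-08-23 (when the application fee is paid), so 2031-09-04 through 2031-10-19; done 2031-08-28 — 7 days before the window opened.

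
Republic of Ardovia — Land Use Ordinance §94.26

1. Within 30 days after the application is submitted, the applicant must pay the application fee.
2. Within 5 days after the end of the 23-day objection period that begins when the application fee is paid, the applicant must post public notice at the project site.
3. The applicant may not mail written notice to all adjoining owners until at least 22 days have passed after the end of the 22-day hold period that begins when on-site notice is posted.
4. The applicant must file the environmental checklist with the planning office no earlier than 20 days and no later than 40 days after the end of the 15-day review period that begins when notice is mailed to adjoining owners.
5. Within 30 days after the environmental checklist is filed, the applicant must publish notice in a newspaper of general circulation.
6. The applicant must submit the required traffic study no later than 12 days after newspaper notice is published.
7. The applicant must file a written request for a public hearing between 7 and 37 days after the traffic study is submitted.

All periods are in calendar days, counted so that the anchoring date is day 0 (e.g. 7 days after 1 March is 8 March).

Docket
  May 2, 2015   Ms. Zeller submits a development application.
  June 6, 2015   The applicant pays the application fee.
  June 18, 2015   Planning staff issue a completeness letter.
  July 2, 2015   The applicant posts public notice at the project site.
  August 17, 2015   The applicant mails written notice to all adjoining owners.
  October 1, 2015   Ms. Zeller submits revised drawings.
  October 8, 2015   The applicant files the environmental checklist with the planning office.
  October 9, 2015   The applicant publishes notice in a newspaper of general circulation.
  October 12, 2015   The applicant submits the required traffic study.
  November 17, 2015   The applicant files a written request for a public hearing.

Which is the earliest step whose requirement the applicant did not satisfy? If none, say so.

Step 1

Step 1 — counting 30 days from May 2, 2015 (when the application is submitted) gives a deadline of June 1, 2015; not done until June 6, 2015, 5 days after the deadline.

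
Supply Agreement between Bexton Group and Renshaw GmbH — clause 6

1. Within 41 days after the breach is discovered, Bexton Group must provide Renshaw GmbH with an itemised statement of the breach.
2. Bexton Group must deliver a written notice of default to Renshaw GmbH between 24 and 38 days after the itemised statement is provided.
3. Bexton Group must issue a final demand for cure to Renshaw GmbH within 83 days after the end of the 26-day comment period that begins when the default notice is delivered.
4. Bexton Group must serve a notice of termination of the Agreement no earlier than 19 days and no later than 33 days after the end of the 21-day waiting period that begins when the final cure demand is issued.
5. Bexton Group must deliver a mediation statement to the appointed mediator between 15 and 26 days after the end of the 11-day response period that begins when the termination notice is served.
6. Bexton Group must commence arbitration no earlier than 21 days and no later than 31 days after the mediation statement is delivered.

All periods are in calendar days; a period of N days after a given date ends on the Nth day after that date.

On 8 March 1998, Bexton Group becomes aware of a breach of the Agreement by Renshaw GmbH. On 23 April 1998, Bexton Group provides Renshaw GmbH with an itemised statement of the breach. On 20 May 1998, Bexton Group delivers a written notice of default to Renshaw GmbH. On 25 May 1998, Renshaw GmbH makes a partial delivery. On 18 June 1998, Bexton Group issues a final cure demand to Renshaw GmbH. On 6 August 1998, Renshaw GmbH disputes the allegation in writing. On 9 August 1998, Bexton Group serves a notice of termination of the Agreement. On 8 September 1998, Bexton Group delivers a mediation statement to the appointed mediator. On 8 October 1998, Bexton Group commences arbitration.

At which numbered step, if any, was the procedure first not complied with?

Step 1

Step 1 — counting 41 days from 8 March 1998 (when the breach is discovered) gives a deadline of 18 April 1998; not done until 23 April 1998, 5 days after the deadline.
That is the first point of non-compliance.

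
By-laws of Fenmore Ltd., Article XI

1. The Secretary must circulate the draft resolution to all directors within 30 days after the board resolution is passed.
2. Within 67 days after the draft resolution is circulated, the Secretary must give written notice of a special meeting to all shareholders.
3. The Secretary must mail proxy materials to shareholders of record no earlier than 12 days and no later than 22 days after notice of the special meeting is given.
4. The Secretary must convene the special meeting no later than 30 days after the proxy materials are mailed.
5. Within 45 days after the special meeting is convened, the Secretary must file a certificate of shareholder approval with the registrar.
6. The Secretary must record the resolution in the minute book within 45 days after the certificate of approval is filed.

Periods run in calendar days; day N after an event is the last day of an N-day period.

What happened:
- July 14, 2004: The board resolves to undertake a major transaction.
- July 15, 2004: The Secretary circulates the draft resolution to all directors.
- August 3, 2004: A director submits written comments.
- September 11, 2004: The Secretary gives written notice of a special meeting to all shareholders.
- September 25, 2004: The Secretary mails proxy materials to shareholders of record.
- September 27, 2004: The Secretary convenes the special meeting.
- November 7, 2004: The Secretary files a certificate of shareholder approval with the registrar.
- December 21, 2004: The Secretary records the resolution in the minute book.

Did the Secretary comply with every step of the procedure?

Yes

Step 1: 30 days after July 14, 2004 (when the board resolution is passed) is August 13, 2004; done July 15, 2004 — timely.
Step 2: 67 days after July 15, 2004 (when the draft resolution is circulated) is September 20, 2004; September 11, 2004 is within that limit.
Step 3: the window is 12–22 days after September 11, 2004 (when notice of the special meeting is given), so September 23, 2004 through October 3, 2004; September 25, 2004 falls inside that range.
Step 4: 30 days after September 25, 2004 (when the proxy materials are mailed) is October 25, 2004; done September 27, 2004 — timely.
Step 5: 45 days after September 27, 2004 (when the special meeting is convened) is November 11, 2004; done November 7, 2004 — timely.
Step 6: 45 days after November 7, 2004 (when the certificate of approval is filed) is December 22, 2004; completed December 21, 2004, before the deadline.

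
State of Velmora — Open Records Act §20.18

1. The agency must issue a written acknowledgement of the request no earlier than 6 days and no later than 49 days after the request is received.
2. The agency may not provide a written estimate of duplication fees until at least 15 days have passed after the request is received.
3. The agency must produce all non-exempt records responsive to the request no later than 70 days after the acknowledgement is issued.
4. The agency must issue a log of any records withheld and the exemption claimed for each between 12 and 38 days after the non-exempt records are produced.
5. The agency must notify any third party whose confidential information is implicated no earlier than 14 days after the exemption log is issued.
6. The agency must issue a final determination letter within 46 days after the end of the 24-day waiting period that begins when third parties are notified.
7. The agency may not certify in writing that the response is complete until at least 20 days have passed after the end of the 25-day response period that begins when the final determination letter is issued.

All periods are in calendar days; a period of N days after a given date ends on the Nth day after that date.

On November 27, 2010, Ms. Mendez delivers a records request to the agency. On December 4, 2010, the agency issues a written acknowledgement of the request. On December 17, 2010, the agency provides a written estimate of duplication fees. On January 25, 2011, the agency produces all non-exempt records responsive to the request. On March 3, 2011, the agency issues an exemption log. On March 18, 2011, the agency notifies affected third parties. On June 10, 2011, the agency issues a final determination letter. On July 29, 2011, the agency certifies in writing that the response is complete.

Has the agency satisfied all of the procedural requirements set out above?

(1) the permitted window runs from November 27, 2010 + 6 = December 3, 2010 to November 27, 2010 + 49 = January 15, 2011; done December 4, 2010, which is between those dates.
(2) permitted from November 27, 2010 + 15 days = December 12, 2010 onward; December 17, 2010 is on or after that date.
(3) due by December 4, 2010 + 70 days = February 12, 2011; completed January 25, 2011, before the deadline.
(4) the permitted window runs from January 25, 2011 + 12 = February 6, 2011 to January 25, 2011 + 38 = March 4, 2011; March 3, 2011 falls inside that range.
(5) permitted from March 3, 2011 + 14 days = March 17, 2011 onward; done March 18, 2011, after the minimum wait.
(6) due by April 11, 2011 + 46 days = May 27, 2011; not done until June 10, 2011, 14 days after the deadline.
The analysis stops there.

No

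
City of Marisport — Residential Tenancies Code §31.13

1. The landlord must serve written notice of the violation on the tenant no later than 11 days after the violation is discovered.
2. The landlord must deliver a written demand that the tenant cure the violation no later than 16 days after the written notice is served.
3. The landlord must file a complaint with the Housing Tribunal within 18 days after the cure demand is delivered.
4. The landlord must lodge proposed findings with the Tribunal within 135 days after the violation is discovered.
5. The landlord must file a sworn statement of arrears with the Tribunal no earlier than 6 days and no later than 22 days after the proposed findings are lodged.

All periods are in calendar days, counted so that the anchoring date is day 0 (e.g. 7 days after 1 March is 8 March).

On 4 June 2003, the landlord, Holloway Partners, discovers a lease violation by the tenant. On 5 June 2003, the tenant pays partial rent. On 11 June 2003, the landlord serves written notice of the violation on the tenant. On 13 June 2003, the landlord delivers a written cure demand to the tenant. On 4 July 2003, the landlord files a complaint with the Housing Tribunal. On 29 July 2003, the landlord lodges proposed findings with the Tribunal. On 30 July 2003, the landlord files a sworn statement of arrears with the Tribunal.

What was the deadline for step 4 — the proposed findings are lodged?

Step 4 runs from 4 June 2003, when the violation is discovered. 135 days after 4 June 2003 is 17 October 2003.

17 October 2003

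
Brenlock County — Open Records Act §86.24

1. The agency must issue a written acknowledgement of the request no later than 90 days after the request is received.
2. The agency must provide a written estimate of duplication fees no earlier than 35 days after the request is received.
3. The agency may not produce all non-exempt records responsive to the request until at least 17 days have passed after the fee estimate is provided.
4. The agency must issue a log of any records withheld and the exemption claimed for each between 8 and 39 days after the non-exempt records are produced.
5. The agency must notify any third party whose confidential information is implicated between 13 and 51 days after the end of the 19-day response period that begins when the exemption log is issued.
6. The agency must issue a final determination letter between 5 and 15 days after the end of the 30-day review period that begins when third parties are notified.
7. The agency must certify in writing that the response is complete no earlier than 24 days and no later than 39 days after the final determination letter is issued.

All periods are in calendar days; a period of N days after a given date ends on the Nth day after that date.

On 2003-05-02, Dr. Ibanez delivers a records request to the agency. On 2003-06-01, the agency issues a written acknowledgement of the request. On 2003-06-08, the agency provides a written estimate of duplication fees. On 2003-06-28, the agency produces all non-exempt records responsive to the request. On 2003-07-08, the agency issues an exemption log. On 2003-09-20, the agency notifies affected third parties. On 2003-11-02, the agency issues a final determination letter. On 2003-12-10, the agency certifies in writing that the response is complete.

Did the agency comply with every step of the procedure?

Step 1: 90 days after 2003-05-02 (when the request is received) is 2003-07-31; done 2003-06-01 — timely.
Step 2: the earliest permitted date is 35 days after 2003-05-02 (when the request is received), i.e. 2003-06-06; done 2003-06-08, after the minimum wait.
Step 3: the earliest permitted date is 17 days after 2003-06-08 (when the fee estimate is provided), i.e. 2003-06-25; done 2003-06-28 — permitted.
Step 4: the window is 8–39 days after 2003-06-28 (when the non-exempt records are produced), so 2003-07-06 through 2003-08-06; done 2003-07-08, which is between those dates.
Step 5: the window is 13–51 days after 2003-07-27 (end of the 19-day response period, which began when the exemption log is issued on 2003-07-08), so 2003-08-09 through 2003-09-16; done 2003-09-20 — 4 days after the window closed.

No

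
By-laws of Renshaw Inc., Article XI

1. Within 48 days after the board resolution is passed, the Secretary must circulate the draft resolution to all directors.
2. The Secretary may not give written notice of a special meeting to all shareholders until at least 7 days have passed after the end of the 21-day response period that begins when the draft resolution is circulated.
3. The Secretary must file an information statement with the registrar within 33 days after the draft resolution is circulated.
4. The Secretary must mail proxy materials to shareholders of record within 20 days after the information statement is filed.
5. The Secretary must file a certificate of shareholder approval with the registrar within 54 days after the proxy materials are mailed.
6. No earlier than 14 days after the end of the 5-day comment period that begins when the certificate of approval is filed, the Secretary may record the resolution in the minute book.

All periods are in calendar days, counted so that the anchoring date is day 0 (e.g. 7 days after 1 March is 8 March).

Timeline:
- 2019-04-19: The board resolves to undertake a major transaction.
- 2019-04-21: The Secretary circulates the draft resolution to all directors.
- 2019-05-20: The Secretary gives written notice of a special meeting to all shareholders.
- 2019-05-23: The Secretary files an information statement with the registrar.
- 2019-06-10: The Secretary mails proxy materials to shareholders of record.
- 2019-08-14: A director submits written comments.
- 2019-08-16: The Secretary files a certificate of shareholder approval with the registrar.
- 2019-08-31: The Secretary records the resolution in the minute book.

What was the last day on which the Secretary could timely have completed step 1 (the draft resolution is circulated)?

Step 1 runs from 2019-04-19, when the board resolution is passed. 48 days after 2019-04-19 is 2019-06-06.

2019-06-06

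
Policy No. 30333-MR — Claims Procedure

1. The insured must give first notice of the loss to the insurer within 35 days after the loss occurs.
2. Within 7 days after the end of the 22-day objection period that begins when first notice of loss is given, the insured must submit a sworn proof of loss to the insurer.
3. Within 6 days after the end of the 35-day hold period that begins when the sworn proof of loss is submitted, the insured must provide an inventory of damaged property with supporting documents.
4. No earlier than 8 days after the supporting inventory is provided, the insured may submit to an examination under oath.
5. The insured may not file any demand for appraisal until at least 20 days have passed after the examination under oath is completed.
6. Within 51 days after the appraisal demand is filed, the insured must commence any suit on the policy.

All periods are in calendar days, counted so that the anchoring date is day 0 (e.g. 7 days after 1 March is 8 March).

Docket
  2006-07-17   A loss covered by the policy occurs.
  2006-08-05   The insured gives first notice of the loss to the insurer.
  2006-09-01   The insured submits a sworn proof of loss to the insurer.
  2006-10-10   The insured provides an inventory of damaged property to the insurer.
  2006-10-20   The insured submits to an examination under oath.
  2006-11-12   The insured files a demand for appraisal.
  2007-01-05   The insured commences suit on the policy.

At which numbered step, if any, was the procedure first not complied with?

Step 6

Step 1 — counting 35 days from 2006-07-17 (when the loss occurs) gives a deadline of 2006-08-21; completed 2006-08-05, before the deadline.
Step 2 — counting 7 days from 2006-08-27 (end of the 22-day objection period, which began when first notice of loss is given on 2006-08-05) gives a deadline of 2006-09-03; 2006-09-01 is within that limit.
Step 3 — counting 6 days from 2006-10-06 (end of the 35-day hold period, which began when the sworn proof of loss is submitted on 2006-09-01) gives a deadline of 2006-10-12; 2006-10-10 is within that limit.
Step 4 — must wait 8 days from 2006-10-10 (when the supporting inventory is provided), so not before 2006-10-18; done 2006-10-20 — permitted.
Step 5 — must wait 20 days from 2006-10-20 (when the examination under oath is completed), so not before 2006-11-09; 2006-11-12 is on or after that date.
Step 6 — counting 51 days from 2006-11-12 (when the appraisal demand is filed) gives a deadline of 2007-01-02; 2007-01-05 misses that deadline by 3 days.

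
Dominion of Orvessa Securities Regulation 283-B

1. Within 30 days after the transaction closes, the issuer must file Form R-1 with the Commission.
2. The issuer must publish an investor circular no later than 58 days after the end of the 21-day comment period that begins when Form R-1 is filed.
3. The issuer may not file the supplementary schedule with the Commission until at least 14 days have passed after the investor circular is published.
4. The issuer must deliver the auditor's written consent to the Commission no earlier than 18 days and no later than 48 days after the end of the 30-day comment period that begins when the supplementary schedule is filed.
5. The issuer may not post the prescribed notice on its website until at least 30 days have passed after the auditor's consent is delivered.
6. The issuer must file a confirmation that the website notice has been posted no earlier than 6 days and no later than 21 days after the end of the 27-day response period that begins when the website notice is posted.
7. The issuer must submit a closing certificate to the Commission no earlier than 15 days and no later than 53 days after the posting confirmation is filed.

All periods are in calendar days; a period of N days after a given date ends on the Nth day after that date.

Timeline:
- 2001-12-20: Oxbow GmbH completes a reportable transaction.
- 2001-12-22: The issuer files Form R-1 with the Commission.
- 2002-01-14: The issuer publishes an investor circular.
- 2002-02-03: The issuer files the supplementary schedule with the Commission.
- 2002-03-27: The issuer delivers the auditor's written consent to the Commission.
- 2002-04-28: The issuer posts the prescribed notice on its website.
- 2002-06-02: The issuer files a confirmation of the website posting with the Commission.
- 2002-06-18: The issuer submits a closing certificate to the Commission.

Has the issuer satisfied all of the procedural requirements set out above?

Step 1 — counting 30 days from 2001-12-20 (when the transaction closes) gives a deadline of 2002-01-19; done 2001-12-22 — timely.
Step 2 — counting 58 days from 2002-01-12 (end of the 21-day comment period, which began when Form R-1 is filed on 2001-12-22) gives a deadline of 2002-03-11; 2002-01-14 is within that limit.
Step 3 — must wait 14 days from 2002-01-14 (when the investor circular is published), so not before 2002-01-28; 2002-02-03 is on or after that date.
Step 4 — 18 and 48 days from 2002-03-05 (end of the 30-day comment period, which began when the supplementary schedule is filed on 2002-02-03) are 2002-03-23 and 2002-04-22 respectively; 2002-03-27 falls inside that range.
Step 5 — must wait 30 days from 2002-03-27 (when the auditor's consent is delivered), so not before 2002-04-26; done 2002-04-28 — permitted.
Step 6 — 6 and 21 days from 2002-05-25 (end of the 27-day response period, which began when the website notice is posted on 2002-04-28) are 2002-05-31 and 2002-06-15 respectively; done 2002-06-02, which is between those dates.
Step 7 — 15 and 53 days from 2002-06-02 (when the posting confirmation is filed) are 2002-06-17 and 2002-07-25 respectively; 2002-06-18 falls inside that range.

Yes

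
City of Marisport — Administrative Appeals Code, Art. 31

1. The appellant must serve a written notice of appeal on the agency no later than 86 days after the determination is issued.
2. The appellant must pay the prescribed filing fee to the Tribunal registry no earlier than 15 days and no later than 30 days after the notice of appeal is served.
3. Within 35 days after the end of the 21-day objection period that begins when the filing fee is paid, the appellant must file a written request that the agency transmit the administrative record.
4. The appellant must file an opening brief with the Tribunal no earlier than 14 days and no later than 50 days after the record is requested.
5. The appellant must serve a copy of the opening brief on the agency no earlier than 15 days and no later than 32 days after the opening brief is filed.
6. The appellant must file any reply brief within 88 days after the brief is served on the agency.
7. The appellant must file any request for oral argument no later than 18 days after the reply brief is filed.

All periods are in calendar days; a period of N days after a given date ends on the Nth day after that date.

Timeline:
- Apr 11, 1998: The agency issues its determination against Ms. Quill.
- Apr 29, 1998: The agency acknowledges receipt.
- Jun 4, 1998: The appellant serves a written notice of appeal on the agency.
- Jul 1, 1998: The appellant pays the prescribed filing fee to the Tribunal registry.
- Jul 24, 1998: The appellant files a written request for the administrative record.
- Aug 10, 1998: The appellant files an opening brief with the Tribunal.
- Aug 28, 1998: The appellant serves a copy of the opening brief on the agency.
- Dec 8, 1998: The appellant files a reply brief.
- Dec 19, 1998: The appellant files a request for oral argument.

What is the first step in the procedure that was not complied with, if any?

(1) due by Apr 11, 1998 + 86 days = Jul 6, 1998; completed Jun 4, 1998, before the deadline.
(2) the permitted window runs from Jun 4, 1998 + 15 = Jun 19, 1998 to Jun 4, 1998 + 30 = Jul 4, 1998; Jul 1, 1998 falls inside that range.
(3) due by Jul 22, 1998 + 35 days = Aug 26, 1998; completed Jul 24, 1998, before the deadline.
(4) the permitted window runs from Jul 24, 1998 + 14 = Aug 7, 1998 to Jul 24, 1998 + 50 = Sep 12, 1998; done Aug 10, 1998, which is between those dates.
(5) the permitted window runs from Aug 10, 1998 + 15 = Aug 25, 1998 to Aug 10, 1998 + 32 = Sep 11, 1998; done Aug 28, 1998 — within the window.
(6) due by Aug 28, 1998 + 88 days = Nov 24, 1998; not done until Dec 8, 1998, 14 days after the deadline.

Step 6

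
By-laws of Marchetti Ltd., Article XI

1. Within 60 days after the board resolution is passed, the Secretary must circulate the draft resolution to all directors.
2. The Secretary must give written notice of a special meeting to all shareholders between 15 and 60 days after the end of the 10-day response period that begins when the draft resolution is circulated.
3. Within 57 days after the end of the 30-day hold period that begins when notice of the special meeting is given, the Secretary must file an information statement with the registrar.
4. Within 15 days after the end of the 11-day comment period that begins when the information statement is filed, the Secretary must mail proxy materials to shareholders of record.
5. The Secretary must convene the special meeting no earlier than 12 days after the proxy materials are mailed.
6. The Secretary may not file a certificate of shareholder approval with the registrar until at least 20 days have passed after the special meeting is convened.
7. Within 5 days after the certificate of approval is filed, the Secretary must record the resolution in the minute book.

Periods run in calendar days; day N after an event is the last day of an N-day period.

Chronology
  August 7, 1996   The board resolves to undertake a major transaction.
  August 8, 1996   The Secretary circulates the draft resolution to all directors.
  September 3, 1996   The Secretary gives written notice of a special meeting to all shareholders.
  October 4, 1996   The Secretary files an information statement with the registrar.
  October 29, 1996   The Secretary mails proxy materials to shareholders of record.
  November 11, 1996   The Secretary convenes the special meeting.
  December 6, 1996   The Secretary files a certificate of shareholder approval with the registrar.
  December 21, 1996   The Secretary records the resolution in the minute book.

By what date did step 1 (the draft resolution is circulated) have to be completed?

Step 1 runs from August 7, 1996, when the board resolution is passed. 60 days after August 7, 1996 is October 6, 1996.

October 6, 1996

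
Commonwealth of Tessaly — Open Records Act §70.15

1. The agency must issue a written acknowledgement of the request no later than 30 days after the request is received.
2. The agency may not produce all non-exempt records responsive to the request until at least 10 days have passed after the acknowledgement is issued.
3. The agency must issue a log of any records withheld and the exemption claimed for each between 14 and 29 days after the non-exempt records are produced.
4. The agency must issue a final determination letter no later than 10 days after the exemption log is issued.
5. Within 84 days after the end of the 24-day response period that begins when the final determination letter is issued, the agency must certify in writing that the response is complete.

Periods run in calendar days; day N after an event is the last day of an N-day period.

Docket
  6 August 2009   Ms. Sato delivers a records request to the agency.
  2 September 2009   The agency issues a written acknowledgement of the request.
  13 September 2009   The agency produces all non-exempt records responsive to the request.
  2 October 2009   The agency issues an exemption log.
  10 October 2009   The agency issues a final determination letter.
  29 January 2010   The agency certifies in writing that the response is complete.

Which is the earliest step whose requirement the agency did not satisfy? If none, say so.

Step 1: 30 days after 6 August 2009 (when the request is received) is 5 September 2009; 2 September 2009 is within that limit.
Step 2: the earliest permitted date is 10 days after 2 September 2009 (when the acknowledgement is issued), i.e. 12 September 2009; done 13 September 2009 — permitted.
Step 3: the window is 14–29 days after 13 September 2009 (when the non-exempt records are produced), so 27 September 2009 through 12 October 2009; 2 October 2009 falls inside that range.
Step 4: 10 days after 2 October 2009 (when the exemption log is issued) is 12 October 2009; 10 October 2009 is within that limit.
Step 5: 84 days after 3 November 2009 (end of the 24-day response period, which began when the final determination letter is issued on 10 October 2009) is 26 January 2010; done 29 January 2010 — 3 days late.
Later steps need not be reached.

Step 5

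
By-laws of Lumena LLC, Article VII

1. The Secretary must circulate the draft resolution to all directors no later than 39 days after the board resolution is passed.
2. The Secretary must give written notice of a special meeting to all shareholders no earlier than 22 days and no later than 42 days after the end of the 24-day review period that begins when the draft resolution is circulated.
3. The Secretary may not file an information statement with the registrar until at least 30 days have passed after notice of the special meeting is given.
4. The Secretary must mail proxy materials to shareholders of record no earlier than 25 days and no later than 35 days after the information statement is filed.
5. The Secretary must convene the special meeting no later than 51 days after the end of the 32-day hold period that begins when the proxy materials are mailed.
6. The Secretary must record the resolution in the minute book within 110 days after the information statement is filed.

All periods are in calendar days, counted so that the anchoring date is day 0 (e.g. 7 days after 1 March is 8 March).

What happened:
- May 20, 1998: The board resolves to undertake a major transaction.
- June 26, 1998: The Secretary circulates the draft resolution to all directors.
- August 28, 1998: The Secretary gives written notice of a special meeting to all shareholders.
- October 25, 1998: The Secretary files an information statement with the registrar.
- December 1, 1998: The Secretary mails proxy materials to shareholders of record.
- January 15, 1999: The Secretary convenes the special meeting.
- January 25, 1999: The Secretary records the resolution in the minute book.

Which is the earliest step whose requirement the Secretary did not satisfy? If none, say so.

(1) due by May 20, 1998 + 39 days = June 28, 1998; completed June 26, 1998, before the deadline.
(2) the permitted window runs from July 20, 1998 + 22 = August 11, 1998 to July 20, 1998 + 42 = August 31, 1998; done August 28, 1998, which is between those dates.
(3) permitted from August 28, 1998 + 30 days = September 27, 1998 onward; done October 25, 1998 — permitted.
(4) the permitted window runs from October 25, 1998 + 25 = November 19, 1998 to October 25, 1998 + 35 = November 29, 1998; done December 1, 1998 — 2 days after the window closed.
No need to go further; step 4 was not satisfied.

Step 4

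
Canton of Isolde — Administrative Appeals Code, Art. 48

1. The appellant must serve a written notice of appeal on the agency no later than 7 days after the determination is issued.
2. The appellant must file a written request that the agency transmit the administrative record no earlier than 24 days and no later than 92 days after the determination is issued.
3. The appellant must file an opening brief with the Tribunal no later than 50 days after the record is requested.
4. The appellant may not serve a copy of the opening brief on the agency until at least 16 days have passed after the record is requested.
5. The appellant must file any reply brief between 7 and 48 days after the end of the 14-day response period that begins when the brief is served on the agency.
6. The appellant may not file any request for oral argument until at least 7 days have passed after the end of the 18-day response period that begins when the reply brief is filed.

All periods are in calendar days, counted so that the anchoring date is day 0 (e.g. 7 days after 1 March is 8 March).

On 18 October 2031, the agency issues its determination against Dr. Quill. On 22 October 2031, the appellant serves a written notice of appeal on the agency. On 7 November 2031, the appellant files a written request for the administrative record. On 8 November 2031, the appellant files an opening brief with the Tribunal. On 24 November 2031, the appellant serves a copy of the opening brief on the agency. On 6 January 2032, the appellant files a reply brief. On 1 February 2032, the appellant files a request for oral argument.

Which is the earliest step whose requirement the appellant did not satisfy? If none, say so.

(1) due by 18 October 2031 + 7 days = 25 October 2031; done 22 October 2031 — timely.
(2) the permitted window runs from 18 October 2031 + 24 = 11 November 2031 to 18 October 2031 + 92 = 18 January 2032; 7 November 2031 is 4 days too early.
The analysis stops there.

Step 2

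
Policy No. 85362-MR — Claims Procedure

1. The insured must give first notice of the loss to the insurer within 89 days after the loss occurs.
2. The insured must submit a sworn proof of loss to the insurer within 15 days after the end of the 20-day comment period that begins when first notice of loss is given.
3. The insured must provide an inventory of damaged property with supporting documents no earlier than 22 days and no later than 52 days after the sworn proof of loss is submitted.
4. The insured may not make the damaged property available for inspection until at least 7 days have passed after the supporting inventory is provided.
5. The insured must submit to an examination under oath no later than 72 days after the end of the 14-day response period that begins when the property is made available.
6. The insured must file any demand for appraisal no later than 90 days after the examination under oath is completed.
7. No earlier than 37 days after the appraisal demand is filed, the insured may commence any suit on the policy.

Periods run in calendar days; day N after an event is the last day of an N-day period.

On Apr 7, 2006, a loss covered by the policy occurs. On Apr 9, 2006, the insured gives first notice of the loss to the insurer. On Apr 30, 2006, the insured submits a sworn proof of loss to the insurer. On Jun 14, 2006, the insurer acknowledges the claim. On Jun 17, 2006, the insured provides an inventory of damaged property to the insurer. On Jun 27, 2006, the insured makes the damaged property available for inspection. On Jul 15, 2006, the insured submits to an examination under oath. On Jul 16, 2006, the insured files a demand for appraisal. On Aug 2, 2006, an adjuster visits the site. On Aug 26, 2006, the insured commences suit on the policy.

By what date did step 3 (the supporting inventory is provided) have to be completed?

Step 3 runs from Apr 30, 2006, when the sworn proof of loss is submitted. The window is 22–52 days after Apr 30, 2006; it closes on Jun 21, 2006.

Jun 21, 2006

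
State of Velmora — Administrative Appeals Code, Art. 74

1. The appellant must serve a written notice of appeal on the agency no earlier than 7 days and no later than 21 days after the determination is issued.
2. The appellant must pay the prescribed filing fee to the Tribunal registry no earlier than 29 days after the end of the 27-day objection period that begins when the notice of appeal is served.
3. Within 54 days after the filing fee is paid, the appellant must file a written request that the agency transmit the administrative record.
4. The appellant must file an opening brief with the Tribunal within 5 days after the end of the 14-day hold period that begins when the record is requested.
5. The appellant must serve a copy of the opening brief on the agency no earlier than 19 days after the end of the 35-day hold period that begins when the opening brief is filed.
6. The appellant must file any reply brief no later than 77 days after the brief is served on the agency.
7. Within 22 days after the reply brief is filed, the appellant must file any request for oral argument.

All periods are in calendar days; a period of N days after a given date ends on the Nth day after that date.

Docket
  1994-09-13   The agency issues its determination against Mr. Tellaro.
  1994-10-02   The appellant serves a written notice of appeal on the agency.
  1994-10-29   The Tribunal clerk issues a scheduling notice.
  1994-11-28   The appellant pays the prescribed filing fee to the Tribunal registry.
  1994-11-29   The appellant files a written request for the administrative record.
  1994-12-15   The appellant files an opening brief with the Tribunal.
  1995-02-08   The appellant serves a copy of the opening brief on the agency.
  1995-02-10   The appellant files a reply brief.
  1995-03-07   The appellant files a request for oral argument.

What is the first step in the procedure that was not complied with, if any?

Step 7

Step 1 — 7 and 21 days from 1994-09-13 (when the determination is issued) are 1994-09-20 and 1994-10-04 respectively; 1994-10-02 falls inside that range.
Step 2 — must wait 29 days from 1994-10-29 (end of the 27-day objection period, which began when the notice of appeal is served on 1994-10-02), so not before 1994-11-27; done 1994-11-28 — permitted.
Step 3 — counting 54 days from 1994-11-28 (when the filing fee is paid) gives a deadline of 1995-01-21; done 1994-11-29 — timely.
Step 4 — counting 5 days from 1994-12-13 (end of the 14-day hold period, which began when the record is requested on 1994-11-29) gives a deadline of 1994-12-18; completed 1994-12-15, before the deadline.
Step 5 — must wait 19 days from 1995-01-19 (end of the 35-day hold period, which began when the opening brief is filed on 1994-12-15), so not before 1995-02-07; 1995-02-08 is on or after that date.
Step 6 — counting 77 days from 1995-02-08 (when the brief is served on the agency) gives a deadline of 1995-04-26; 1995-02-10 is within that limit.
Step 7 — counting 22 days from 1995-02-10 (when the reply brief is filed) gives a deadline of 1995-03-04; not done until 1995-03-07, 3 days after the deadline.
The analysis stops there.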